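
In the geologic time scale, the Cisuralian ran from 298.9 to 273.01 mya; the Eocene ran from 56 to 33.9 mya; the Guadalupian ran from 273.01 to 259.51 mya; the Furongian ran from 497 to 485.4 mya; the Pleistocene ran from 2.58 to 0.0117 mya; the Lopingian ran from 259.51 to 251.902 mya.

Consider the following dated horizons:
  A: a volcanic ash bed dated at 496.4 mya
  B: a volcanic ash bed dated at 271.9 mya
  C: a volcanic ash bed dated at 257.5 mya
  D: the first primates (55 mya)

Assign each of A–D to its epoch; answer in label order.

A — Furongian; B — Guadalupian; C — Lopingian; D — Eocene

A: 496.4 Ma lies in 497–485.4 Ma, so Furongian.
B: 271.9 Ma lies in 273.01–259.51 Ma, so Guadalupian.
C: 257.5 Ma lies in 259.51–251.902 Ma, so Lopingian.
D: 55 Ma lies in 56–33.9 Ma, so Eocene.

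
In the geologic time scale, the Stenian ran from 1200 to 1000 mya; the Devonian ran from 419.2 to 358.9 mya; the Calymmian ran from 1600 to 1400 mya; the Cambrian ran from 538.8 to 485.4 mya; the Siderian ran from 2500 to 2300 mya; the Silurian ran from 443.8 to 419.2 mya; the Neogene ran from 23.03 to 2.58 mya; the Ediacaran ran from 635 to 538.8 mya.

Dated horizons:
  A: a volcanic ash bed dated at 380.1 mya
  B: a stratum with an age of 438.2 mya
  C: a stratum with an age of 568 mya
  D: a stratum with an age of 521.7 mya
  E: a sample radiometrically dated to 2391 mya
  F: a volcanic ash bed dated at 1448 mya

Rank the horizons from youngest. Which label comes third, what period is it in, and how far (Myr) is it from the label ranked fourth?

Smaller Ma means younger, so youngest first: A 380.1 < B 438.2 < D 521.7 < C 568 < F 1448 < E 2391.
Counting 3 along gives D (521.7 Ma); the excerpt puts that inside the Cambrian, 538.8–485.4 Ma.
Next in line is C (568 Ma), and 568 − 521.7 = 46.3 Myr.

D, in the Cambrian; 46.3 million years to C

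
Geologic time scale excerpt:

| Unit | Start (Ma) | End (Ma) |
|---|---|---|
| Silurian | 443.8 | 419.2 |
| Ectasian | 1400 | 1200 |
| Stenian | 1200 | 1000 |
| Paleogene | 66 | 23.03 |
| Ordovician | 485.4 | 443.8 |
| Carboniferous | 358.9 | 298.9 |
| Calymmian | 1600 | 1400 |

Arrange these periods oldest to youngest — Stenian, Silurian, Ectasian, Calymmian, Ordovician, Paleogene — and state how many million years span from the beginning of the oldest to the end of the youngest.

Start ages (Ma): Calymmian 1600, Ectasian 1400, Stenian 1200, Ordovician 485.4, Silurian 443.8, Paleogene 66.
Ordered oldest to youngest: Calymmian, Ectasian, Stenian, Ordovician, Silurian, Paleogene.
Span = 1600 − 23.03 = 1576.97 Myr.

Calymmian, Ectasian, Stenian, Ordovician, Silurian, Paleogene; total span 1576.97 Myr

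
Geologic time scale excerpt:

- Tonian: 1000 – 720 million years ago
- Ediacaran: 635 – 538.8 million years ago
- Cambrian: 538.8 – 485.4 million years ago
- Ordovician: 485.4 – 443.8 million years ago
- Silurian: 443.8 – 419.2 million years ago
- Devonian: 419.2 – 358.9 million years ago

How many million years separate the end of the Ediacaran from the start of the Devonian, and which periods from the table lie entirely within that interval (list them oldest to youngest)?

End of Ediacaran = 538.8 Ma; start of Devonian = 419.2 Ma.
Gap = 538.8 − 419.2 = 119.6 Myr.
Periods wholly inside 538.8–419.2 Ma: Cambrian (538.8–485.4), Ordovician (485.4–443.8), Silurian (443.8–419.2).

119.6 million years; Cambrian, Ordovician, Silurian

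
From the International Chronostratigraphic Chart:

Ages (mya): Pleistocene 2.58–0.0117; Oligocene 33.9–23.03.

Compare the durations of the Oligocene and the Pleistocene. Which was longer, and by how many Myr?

Oligocene: 33.9 − 23.03 = 10.87 Myr.
Pleistocene: 2.58 − 0.0117 = 2.5683 Myr.
Difference: 10.87 − 2.5683 = 8.3017 Myr, so the Oligocene was longer.

Oligocene, by 8.3017 million years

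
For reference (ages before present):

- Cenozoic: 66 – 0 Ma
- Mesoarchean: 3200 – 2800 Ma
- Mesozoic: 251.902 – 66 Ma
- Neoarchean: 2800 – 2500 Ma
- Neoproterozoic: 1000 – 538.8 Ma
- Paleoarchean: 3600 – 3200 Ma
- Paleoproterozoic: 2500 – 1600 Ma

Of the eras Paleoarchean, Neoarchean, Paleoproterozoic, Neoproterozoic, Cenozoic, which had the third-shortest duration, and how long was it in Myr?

Start − end for each: Paleoarchean 3600 − 3200 = 400; Neoarchean 2800 − 2500 = 300; Paleoproterozoic 2500 − 1600 = 900; Neoproterozoic 1000 − 538.8 = 461.2; Cenozoic 66 − 0 = 66.
Ranking these from shortest: Cenozoic < Neoarchean < Paleoarchean < Neoproterozoic < Paleoproterozoic.
Position 3 in that ranking is Paleoarchean, which lasted 400 Myr.

Paleoarchean, 400 million years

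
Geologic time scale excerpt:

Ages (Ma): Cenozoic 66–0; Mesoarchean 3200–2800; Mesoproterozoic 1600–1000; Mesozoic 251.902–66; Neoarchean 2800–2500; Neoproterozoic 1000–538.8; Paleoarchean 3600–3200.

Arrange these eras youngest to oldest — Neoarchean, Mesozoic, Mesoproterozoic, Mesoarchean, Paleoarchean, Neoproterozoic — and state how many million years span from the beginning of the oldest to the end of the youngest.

Mesozoic, Neoproterozoic, Mesoproterozoic, Neoarchean, Mesoarchean, Paleoarchean; total span 3534 Myr

From the excerpt: Neoarchean 2800–2500; Mesozoic 251.902–66; Mesoproterozoic 1600–1000; Mesoarchean 3200–2800; Paleoarchean 3600–3200; Neoproterozoic 1000–538.8 (Ma).
Larger Ma is earlier, so the oldest is Paleoarchean and the youngest is Mesozoic; youngest to oldest: Mesozoic, Neoproterozoic, Mesoproterozoic, Neoarchean, Mesoarchean, Paleoarchean.
Oldest start 3600 minus youngest end 66 gives 3534 Myr overall.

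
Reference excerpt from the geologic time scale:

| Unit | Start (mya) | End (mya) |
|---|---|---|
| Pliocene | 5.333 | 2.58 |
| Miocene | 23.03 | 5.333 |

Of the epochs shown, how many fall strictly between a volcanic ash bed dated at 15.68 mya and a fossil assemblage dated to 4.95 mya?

Checking each listed span, none has both start < 15.68 Ma and end > 4.95 Ma — every epoch straddles one of the two dates or lies outside them — so the count is 0.

0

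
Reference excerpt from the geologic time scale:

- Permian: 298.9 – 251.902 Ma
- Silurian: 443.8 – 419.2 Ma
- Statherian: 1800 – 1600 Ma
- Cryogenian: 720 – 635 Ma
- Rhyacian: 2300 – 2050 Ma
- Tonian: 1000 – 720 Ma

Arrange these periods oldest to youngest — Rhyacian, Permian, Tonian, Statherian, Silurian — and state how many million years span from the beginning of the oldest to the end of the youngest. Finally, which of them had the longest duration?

Rhyacian, Statherian, Tonian, Silurian, Permian; total span 2048.098 Myr; longest is Tonian

Start ages (Ma): Rhyacian 2300, Statherian 1800, Tonian 1000, Silurian 443.8, Permian 298.9.
Ordered oldest to youngest: Rhyacian, Statherian, Tonian, Silurian, Permian.
Span = 2300 − 251.902 = 2048.098 Myr.
Durations: Permian 46.998, Rhyacian 250, Silurian 24.6, Statherian 200, Tonian 280 → longest is Tonian (280 Myr).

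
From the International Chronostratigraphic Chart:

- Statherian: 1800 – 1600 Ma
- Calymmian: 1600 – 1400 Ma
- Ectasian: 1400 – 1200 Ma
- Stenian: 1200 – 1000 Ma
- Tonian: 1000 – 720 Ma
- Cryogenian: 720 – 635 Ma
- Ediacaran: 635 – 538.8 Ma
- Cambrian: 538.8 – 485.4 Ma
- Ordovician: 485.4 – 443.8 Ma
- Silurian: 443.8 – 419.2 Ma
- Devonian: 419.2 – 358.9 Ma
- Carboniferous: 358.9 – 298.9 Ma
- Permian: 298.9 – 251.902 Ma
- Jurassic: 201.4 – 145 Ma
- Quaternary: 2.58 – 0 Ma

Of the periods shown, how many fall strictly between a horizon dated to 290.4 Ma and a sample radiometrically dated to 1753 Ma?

The older date is 1753 Ma and the younger is 290.4 Ma.
Periods with start < 1753 and end > 290.4 Ma: Calymmian (1600–1400), Ectasian (1400–1200), Stenian (1200–1000), Tonian (1000–720), Cryogenian (720–635), Ediacaran (635–538.8), Cambrian (538.8–485.4), Ordovician (485.4–443.8), Silurian (443.8–419.2), Devonian (419.2–358.9), Carboniferous (358.9–298.9).
That is 11 complete periods.

11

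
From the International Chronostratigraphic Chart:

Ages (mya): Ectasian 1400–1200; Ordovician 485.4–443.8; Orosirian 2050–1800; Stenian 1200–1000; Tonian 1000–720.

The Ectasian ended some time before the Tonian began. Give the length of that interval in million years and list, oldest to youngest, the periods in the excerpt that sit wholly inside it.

The Ectasian closes at 1200 Ma and the Tonian opens at 1000 Ma, so the interval is 1200 − 1000 = 200 Myr.
A period fits inside if it starts at or after 1200 Ma and ends at or before 1000 Ma; oldest first that gives Stenian.

200 million years; Stenian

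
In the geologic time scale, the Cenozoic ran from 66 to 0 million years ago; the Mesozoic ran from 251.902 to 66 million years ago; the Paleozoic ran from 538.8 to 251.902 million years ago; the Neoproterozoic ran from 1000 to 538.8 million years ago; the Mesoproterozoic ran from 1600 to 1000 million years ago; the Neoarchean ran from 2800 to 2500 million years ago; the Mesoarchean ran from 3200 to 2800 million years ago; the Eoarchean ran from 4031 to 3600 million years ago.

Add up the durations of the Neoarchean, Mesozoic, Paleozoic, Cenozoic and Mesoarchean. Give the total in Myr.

1238.8 million years

Each duration: Neoarchean = 300; Mesozoic = 185.902; Paleozoic = 286.898; Cenozoic = 66; Mesoarchean = 400.
Sum: 300 + 185.902 + 286.898 + 66 + 400 = 1238.8 Myr.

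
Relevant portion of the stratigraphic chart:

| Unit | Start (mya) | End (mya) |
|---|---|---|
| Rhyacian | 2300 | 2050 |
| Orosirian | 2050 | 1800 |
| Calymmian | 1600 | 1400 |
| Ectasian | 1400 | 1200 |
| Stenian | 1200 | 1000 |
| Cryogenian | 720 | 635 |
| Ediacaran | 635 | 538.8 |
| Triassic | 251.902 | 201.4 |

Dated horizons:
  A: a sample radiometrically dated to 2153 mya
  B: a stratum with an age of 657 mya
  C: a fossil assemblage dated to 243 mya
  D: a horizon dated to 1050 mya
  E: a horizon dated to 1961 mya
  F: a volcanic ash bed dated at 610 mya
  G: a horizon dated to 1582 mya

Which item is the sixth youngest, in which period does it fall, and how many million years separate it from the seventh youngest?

Sorted youngest-first by Ma: C (243), F (610), B (657), D (1050), G (1582), E (1961), A (2153).
The sixth youngest is E at 1961 Ma, which lies in 2050–1800 Ma: the Orosirian.
The seventh youngest is A at 2153 Ma; separation = |1961 − 2153| = 192 Myr.

E, in the Orosirian; 192 million years to A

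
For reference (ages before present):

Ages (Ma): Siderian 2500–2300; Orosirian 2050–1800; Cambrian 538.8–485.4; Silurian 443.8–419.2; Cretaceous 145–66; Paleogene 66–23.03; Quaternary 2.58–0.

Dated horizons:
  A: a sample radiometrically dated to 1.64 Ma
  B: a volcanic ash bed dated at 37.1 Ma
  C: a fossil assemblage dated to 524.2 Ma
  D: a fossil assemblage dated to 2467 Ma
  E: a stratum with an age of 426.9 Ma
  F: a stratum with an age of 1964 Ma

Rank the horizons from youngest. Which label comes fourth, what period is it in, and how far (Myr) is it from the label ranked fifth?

C, in the Cambrian; 1439.8 million years to F

Smaller Ma means younger, so youngest first: A 1.64 < B 37.1 < E 426.9 < C 524.2 < F 1964 < D 2467.
Counting 4 along gives C (524.2 Ma); the excerpt puts that inside the Cambrian, 538.8–485.4 Ma.
Next in line is F (1964 Ma), and 1964 − 524.2 = 1439.8 Myr.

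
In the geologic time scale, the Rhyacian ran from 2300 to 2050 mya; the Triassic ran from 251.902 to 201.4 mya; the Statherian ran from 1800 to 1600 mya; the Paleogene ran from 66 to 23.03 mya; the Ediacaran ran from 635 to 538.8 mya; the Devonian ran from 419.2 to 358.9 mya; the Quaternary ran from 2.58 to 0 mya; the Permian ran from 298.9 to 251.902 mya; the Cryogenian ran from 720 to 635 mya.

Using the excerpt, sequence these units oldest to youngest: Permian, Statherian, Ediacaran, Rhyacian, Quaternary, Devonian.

The oldest of these is Rhyacian (starts 2300 Ma) and the youngest is Quaternary (ends 0 Ma).
In between, by decreasing start age: Statherian (1800), Ediacaran (635), Devonian (419.2), Permian (298.9).

Rhyacian, then Statherian, then Ediacaran, then Devonian, then Permian, then Quaternary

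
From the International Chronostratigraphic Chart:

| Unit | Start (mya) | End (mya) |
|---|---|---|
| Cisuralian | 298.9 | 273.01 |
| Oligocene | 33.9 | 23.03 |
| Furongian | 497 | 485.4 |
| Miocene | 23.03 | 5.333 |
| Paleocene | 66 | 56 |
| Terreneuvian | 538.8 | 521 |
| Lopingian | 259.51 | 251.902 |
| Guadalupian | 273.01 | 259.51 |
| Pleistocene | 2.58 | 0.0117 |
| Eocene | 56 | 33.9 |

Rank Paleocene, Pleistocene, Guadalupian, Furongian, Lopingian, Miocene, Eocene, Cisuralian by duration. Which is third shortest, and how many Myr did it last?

Paleocene, 10 million years

Durations: Paleocene 10; Pleistocene 2.5683; Guadalupian 13.5; Furongian 11.6; Lopingian 7.608; Miocene 17.697; Eocene 22.1; Cisuralian 25.89 Myr.
Sorted shortest-first: Pleistocene (2.5683), Lopingian (7.608), Paleocene (10), Furongian (11.6), Guadalupian (13.5), Miocene (17.697), Eocene (22.1), Cisuralian (25.89).
The third shortest is Paleocene at 10 Myr.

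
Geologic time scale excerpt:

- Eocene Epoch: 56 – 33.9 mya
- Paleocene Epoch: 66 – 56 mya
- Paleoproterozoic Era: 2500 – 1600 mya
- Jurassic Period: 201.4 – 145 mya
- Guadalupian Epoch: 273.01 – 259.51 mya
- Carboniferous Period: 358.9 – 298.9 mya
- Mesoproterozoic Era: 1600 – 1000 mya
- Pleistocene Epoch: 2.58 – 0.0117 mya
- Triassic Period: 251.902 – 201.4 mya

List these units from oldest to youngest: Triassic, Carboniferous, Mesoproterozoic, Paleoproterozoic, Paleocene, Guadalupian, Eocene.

The oldest of these is Paleoproterozoic (starts 2500 Ma) and the youngest is Eocene (ends 33.9 Ma).
In between, by decreasing start age: Mesoproterozoic (1600), Carboniferous (358.9), Guadalupian (273.01), Triassic (251.902), Paleocene (66).

Paleoproterozoic, then Mesoproterozoic, then Carboniferous, then Guadalupian, then Triassic, then Paleocene, then Eocene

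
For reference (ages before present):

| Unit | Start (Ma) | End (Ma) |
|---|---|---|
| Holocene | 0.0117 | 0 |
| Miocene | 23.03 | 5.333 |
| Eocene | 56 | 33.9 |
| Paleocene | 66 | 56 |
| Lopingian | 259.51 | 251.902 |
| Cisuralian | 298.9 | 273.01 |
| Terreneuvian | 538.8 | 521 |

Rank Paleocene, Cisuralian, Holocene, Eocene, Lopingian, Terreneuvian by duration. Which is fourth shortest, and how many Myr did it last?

Terreneuvian, 17.8 million years

Start − end for each: Paleocene 66 − 56 = 10; Cisuralian 298.9 − 273.01 = 25.89; Holocene 0.0117 − 0 = 0.0117; Eocene 56 − 33.9 = 22.1; Lopingian 259.51 − 251.902 = 7.608; Terreneuvian 538.8 − 521 = 17.8.
Ranking these from shortest: Holocene < Lopingian < Paleocene < Terreneuvian < Eocene < Cisuralian.
Position 4 in that ranking is Terreneuvian, which lasted 17.8 Myr.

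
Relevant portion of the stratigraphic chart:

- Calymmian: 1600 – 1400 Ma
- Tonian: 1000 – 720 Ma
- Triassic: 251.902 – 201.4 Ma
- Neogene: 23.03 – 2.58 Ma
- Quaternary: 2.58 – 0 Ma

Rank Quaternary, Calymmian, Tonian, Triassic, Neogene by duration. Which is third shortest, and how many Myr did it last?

Triassic, 50.502 million years

Start − end for each: Quaternary 2.58 − 0 = 2.58; Calymmian 1600 − 1400 = 200; Tonian 1000 − 720 = 280; Triassic 251.902 − 201.4 = 50.502; Neogene 23.03 − 2.58 = 20.45.
Ranking these from shortest: Quaternary < Neogene < Triassic < Calymmian < Tonian.
Position 3 in that ranking is Triassic, which lasted 50.502 Myr.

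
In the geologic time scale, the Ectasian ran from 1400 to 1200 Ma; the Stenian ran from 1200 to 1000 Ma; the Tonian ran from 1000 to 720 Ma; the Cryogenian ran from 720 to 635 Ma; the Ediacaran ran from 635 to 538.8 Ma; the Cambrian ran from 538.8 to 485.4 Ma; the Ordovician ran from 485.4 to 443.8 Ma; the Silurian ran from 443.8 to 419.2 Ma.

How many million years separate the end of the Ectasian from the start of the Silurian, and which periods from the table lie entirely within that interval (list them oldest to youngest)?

The Ectasian closes at 1200 Ma and the Silurian opens at 443.8 Ma, so the interval is 1200 − 443.8 = 756.2 Myr.
A period fits inside if it starts at or after 1200 Ma and ends at or before 443.8 Ma; oldest first that gives Stenian, Tonian, Cryogenian, Ediacaran, Cambrian, Ordovician.

756.2 million years; Stenian, Tonian, Cryogenian, Ediacaran, Cambrian, Ordovician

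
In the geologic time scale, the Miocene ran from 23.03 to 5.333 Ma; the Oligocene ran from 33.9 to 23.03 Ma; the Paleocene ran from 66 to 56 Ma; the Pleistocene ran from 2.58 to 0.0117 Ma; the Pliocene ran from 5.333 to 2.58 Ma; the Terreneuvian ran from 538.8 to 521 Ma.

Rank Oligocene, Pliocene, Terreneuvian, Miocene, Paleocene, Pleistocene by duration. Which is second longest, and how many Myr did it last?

Miocene, 17.697 million years

Durations: Oligocene 10.87; Pliocene 2.753; Terreneuvian 17.8; Miocene 17.697; Paleocene 10; Pleistocene 2.5683 Myr.
Sorted longest-first: Terreneuvian (17.8), Miocene (17.697), Oligocene (10.87), Paleocene (10), Pliocene (2.753), Pleistocene (2.5683).
The second longest is Miocene at 17.697 Myr.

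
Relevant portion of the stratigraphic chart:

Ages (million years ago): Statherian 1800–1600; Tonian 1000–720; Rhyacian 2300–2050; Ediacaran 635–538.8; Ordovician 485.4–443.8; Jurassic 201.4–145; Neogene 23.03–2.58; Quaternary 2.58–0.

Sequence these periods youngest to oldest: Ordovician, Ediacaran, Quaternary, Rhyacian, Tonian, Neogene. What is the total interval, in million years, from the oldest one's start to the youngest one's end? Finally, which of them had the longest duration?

Start ages (Ma): Rhyacian 2300, Tonian 1000, Ediacaran 635, Ordovician 485.4, Neogene 23.03, Quaternary 2.58.
Ordered youngest to oldest: Quaternary, Neogene, Ordovician, Ediacaran, Tonian, Rhyacian.
Span = 2300 − 0 = 2300 Myr.
Durations: Ordovician 41.6, Neogene 20.45, Ediacaran 96.2, Rhyacian 250, Tonian 280, Quaternary 2.58 → longest is Tonian (280 Myr).

Quaternary → Neogene → Ordovician → Ediacaran → Tonian → Rhyacian; total span 2300 Myr; longest is Tonian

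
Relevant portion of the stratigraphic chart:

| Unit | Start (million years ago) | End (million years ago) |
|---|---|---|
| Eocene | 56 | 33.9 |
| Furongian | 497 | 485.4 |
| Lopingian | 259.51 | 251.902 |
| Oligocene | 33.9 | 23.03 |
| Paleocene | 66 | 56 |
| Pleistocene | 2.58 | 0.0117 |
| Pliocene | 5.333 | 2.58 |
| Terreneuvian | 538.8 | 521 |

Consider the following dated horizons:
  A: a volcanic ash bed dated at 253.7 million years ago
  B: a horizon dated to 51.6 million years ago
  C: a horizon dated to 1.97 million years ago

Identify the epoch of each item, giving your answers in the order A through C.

A: 253.7 Ma lies in 259.51–251.902 Ma, so Lopingian.
B: 51.6 Ma lies in 56–33.9 Ma, so Eocene.
C: 1.97 Ma lies in 2.58–0.0117 Ma, so Pleistocene.

A — Lopingian; B — Eocene; C — Pleistocene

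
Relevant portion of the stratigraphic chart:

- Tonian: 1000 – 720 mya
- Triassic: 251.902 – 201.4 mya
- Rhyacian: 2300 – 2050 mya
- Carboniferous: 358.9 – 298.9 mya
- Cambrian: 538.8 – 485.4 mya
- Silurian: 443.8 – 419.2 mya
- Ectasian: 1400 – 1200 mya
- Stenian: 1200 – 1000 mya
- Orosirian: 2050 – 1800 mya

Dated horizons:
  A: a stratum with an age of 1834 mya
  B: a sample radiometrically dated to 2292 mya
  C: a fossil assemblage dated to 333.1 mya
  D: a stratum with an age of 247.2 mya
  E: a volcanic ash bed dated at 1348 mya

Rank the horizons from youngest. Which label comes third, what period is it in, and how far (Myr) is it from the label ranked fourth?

Smaller Ma means younger, so youngest first: D 247.2 < C 333.1 < E 1348 < A 1834 < B 2292.
Counting 3 along gives E (1348 Ma); the excerpt puts that inside the Ectasian, 1400–1200 Ma.
Next in line is A (1834 Ma), and 1834 − 1348 = 486 Myr.

E, in the Ectasian; 486 million years to A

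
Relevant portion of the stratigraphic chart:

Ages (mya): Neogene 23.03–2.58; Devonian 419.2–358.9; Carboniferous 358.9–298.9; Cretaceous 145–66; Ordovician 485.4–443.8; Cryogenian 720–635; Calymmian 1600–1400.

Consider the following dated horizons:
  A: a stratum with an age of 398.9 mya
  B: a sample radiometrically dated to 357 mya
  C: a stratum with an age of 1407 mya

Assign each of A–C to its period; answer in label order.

A — Devonian; B — Carboniferous; C — Calymmian

A: 398.9 Ma lies in 419.2–358.9 Ma, so Devonian.
B: 357 Ma lies in 358.9–298.9 Ma, so Carboniferous.
C: 1407 Ma lies in 1600–1400 Ma, so Calymmian.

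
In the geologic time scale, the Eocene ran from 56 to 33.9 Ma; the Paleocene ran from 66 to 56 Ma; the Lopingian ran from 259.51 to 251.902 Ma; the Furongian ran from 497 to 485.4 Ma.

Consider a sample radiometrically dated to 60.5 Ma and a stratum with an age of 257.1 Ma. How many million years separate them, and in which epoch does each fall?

196.6 million years apart; the first in the Paleocene, the second in the Lopingian

Elapsed time: 257.1 − 60.5 = 196.6 Myr.
60.5 Ma lies within 66–56 Ma: Paleocene.
257.1 Ma lies within 259.51–251.902 Ma: Lopingian.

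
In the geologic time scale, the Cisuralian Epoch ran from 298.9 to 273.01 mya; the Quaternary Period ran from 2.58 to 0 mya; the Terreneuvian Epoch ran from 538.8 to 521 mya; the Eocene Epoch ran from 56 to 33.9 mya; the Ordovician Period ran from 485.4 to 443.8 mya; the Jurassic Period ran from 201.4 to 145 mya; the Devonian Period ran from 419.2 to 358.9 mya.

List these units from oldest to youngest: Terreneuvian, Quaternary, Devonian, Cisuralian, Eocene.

The oldest of these is Terreneuvian (starts 538.8 Ma) and the youngest is Quaternary (ends 0 Ma).
In between, by decreasing start age: Devonian (419.2), Cisuralian (298.9), Eocene (56).

Terreneuvian, then Devonian, then Cisuralian, then Eocene, then Quaternary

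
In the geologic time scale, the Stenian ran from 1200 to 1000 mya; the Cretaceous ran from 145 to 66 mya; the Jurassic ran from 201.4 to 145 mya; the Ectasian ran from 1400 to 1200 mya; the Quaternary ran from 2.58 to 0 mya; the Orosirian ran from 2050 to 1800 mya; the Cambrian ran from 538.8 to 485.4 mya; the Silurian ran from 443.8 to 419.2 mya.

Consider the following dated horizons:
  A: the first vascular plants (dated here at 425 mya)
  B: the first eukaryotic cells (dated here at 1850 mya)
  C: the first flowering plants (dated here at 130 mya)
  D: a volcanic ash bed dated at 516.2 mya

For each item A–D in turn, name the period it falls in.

A — Silurian; B — Orosirian; C — Cretaceous; D — Cambrian

Match each age against the start–end ranges in the excerpt: A = 425 Ma → Silurian (443.8–419.2); B = 1850 Ma → Orosirian (2050–1800); C = 130 Ma → Cretaceous (145–66); D = 516.2 Ma → Cambrian (538.8–485.4).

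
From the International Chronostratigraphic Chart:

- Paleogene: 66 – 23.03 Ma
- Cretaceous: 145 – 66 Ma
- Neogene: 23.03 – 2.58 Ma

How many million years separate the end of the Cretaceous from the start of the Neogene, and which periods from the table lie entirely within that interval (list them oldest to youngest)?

The Cretaceous closes at 66 Ma and the Neogene opens at 23.03 Ma, so the interval is 66 − 23.03 = 42.97 Myr.
A period fits inside if it starts at or after 66 Ma and ends at or before 23.03 Ma; oldest first that gives Paleogene.

42.97 million years; Paleogene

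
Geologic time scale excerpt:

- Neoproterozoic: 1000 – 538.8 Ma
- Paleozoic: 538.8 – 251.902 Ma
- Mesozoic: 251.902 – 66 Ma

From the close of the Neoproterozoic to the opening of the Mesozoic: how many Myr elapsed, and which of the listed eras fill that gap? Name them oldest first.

286.898 million years; Paleozoic

The Neoproterozoic closes at 538.8 Ma and the Mesozoic opens at 251.902 Ma, so the interval is 538.8 − 251.902 = 286.898 Myr.
An era fits inside if it starts at or after 538.8 Ma and ends at or before 251.902 Ma; oldest first that gives Paleozoic.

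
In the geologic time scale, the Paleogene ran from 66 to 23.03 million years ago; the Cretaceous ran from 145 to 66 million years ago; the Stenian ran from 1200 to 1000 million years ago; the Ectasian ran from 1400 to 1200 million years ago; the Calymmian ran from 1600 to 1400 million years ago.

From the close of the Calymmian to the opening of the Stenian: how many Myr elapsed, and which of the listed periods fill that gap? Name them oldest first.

200 million years; Ectasian

The Calymmian closes at 1400 Ma and the Stenian opens at 1200 Ma, so the interval is 1400 − 1200 = 200 Myr.
A period fits inside if it starts at or after 1400 Ma and ends at or before 1200 Ma; oldest first that gives Ectasian.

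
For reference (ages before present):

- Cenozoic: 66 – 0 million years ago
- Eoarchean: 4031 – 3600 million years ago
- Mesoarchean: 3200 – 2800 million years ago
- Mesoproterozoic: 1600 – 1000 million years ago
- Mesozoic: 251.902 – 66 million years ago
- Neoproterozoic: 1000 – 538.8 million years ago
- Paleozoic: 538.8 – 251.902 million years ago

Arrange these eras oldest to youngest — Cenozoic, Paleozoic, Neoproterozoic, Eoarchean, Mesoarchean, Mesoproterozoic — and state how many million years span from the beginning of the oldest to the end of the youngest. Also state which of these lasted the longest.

Eoarchean, Mesoarchean, Mesoproterozoic, Neoproterozoic, Paleozoic, Cenozoic; total span 4031 Myr; longest is Mesoproterozoic

From the excerpt: Cenozoic 66–0; Paleozoic 538.8–251.902; Neoproterozoic 1000–538.8; Eoarchean 4031–3600; Mesoarchean 3200–2800; Mesoproterozoic 1600–1000 (Ma).
Larger Ma is earlier, so the oldest is Eoarchean and the youngest is Cenozoic; oldest to youngest: Eoarchean, Mesoarchean, Mesoproterozoic, Neoproterozoic, Paleozoic, Cenozoic.
Oldest start 4031 minus youngest end 0 gives 4031 Myr overall.
Individual lengths (start − end): Mesoarchean 400; Neoproterozoic 461.2; Paleozoic 286.898; Mesoproterozoic 600; Eoarchean 431; Cenozoic 66. The largest is Mesoproterozoic at 600 Myr.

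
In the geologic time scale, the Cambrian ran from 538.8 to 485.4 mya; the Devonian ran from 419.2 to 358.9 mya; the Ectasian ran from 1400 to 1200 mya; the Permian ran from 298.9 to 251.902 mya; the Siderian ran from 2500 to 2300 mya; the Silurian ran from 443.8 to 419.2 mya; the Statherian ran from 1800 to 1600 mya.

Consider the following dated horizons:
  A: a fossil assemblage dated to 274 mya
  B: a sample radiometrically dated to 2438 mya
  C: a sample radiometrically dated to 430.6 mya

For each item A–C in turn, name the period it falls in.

A — Permian; B — Siderian; C — Silurian

A: 274 Ma lies in 298.9–251.902 Ma, so Permian.
B: 2438 Ma lies in 2500–2300 Ma, so Siderian.
C: 430.6 Ma lies in 443.8–419.2 Ma, so Silurian.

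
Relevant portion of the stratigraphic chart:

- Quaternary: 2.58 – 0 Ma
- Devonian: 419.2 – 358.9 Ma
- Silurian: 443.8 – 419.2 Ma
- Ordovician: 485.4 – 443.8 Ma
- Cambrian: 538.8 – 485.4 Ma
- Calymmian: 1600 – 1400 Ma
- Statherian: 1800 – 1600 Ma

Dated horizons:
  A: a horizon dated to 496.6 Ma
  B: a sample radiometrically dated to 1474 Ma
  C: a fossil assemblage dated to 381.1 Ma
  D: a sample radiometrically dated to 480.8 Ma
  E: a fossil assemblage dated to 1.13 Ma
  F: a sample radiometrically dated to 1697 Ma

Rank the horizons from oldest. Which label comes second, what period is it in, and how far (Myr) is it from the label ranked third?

Sorted oldest-first by Ma: F (1697), B (1474), A (496.6), D (480.8), C (381.1), E (1.13).
The second oldest is B at 1474 Ma, which lies in 1600–1400 Ma: the Calymmian.
The third oldest is A at 496.6 Ma; separation = |1474 − 496.6| = 977.4 Myr.

B, in the Calymmian; 977.4 million years to A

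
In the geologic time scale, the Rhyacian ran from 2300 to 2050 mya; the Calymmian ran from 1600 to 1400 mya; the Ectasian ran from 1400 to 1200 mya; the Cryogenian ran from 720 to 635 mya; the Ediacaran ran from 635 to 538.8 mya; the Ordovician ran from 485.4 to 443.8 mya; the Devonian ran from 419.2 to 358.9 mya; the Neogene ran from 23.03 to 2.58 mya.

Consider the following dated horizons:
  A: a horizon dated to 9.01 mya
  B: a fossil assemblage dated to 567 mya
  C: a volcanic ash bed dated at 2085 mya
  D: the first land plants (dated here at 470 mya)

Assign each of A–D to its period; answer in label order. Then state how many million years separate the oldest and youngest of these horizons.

A: 9.01 Ma lies in 23.03–2.58 Ma, so Neogene.
B: 567 Ma lies in 635–538.8 Ma, so Ediacaran.
C: 2085 Ma lies in 2300–2050 Ma, so Rhyacian.
D: 470 Ma lies in 485.4–443.8 Ma, so Ordovician.
Oldest = 2085 Ma, youngest = 9.01 Ma → span 2075.99 Myr.

A — Neogene; B — Ediacaran; C — Rhyacian; D — Ordovician; span 2075.99 million years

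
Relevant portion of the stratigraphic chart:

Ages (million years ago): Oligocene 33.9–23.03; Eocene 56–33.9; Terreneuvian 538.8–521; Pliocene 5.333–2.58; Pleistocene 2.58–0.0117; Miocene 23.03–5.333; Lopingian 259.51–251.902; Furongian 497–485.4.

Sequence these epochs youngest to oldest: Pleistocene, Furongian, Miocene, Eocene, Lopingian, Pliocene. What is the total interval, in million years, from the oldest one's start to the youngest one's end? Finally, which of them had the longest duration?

Pleistocene → Pliocene → Miocene → Eocene → Lopingian → Furongian; total span 496.9883 Myr; longest is Eocene

From the excerpt: Pleistocene 2.58–0.0117; Furongian 497–485.4; Miocene 23.03–5.333; Eocene 56–33.9; Lopingian 259.51–251.902; Pliocene 5.333–2.58 (Ma).
Larger Ma is earlier, so the oldest is Furongian and the youngest is Pleistocene; youngest to oldest: Pleistocene, Pliocene, Miocene, Eocene, Lopingian, Furongian.
Oldest start 497 minus youngest end 0.0117 gives 496.9883 Myr overall.
Individual lengths (start − end): Miocene 17.697; Lopingian 7.608; Eocene 22.1; Pleistocene 2.5683; Furongian 11.6; Pliocene 2.753. The largest is Eocene at 22.1 Myr.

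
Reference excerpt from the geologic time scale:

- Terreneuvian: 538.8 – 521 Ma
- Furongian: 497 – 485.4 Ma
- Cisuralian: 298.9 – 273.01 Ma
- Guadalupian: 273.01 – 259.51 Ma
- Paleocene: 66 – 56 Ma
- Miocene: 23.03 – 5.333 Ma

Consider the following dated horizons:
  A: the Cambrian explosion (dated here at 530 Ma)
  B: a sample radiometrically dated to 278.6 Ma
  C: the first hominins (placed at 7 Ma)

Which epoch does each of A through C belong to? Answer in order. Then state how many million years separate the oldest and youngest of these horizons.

Match each age against the start–end ranges in the excerpt: A = 530 Ma → Terreneuvian (538.8–521); B = 278.6 Ma → Cisuralian (298.9–273.01); C = 7 Ma → Miocene (23.03–5.333).
The largest age is 530 Ma and the smallest is 7 Ma; their difference is 523 Myr.

A — Terreneuvian; B — Cisuralian; C — Miocene; span 523 million years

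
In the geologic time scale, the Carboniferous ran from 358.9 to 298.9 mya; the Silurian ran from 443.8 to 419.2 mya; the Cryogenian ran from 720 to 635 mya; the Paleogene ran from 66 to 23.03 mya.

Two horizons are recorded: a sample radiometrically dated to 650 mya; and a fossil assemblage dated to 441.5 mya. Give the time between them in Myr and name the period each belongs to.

Elapsed time: 650 − 441.5 = 208.5 Myr.
650 Ma lies within 720–635 Ma: Cryogenian.
441.5 Ma lies within 443.8–419.2 Ma: Silurian.

208.5 million years apart; the first in the Cryogenian, the second in the Silurian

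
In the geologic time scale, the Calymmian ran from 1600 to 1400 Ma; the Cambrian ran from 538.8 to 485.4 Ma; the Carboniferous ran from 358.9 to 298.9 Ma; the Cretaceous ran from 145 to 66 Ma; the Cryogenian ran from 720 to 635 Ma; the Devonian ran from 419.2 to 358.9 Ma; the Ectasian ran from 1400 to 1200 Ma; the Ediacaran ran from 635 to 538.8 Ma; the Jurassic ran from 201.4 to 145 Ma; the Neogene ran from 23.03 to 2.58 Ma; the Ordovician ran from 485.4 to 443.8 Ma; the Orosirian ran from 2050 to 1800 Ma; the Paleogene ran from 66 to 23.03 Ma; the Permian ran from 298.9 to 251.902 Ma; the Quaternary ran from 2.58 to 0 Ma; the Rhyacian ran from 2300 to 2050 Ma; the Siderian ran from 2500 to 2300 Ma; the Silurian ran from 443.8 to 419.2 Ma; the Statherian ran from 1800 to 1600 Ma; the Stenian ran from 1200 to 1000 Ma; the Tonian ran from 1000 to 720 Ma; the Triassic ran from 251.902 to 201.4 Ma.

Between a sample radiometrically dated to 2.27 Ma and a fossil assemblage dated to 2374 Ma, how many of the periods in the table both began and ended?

2374 Ma sits inside the Siderian (2500–2300) and 2.27 Ma inside the Quaternary (2.58–0); neither of those is wholly between the two dates.
The listed periods lying completely between them are Rhyacian, Orosirian, Statherian, Calymmian, Ectasian, Stenian, Tonian, Cryogenian, Ediacaran, Cambrian, Ordovician, Silurian, Devonian, Carboniferous, Permian, Triassic, Jurassic, Cretaceous, Paleogene, Neogene — 20 in all.

20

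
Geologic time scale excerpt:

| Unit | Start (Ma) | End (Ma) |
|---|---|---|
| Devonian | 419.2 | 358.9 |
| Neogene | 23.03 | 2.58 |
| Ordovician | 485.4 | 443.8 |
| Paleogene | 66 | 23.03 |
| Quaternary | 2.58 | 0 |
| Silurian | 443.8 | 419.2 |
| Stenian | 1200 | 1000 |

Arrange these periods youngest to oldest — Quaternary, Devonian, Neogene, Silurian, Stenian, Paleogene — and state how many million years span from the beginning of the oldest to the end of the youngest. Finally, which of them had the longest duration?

From the excerpt: Quaternary 2.58–0; Devonian 419.2–358.9; Neogene 23.03–2.58; Silurian 443.8–419.2; Stenian 1200–1000; Paleogene 66–23.03 (Ma).
Larger Ma is earlier, so the oldest is Stenian and the youngest is Quaternary; youngest to oldest: Quaternary, Neogene, Paleogene, Devonian, Silurian, Stenian.
Oldest start 1200 minus youngest end 0 gives 1200 Myr overall.
Individual lengths (start − end): Silurian 24.6; Quaternary 2.58; Stenian 200; Neogene 20.45; Devonian 60.3; Paleogene 42.97. The largest is Stenian at 200 Myr.

Quaternary, Neogene, Paleogene, Devonian, Silurian, Stenian; total span 1200 Myr; longest is Stenian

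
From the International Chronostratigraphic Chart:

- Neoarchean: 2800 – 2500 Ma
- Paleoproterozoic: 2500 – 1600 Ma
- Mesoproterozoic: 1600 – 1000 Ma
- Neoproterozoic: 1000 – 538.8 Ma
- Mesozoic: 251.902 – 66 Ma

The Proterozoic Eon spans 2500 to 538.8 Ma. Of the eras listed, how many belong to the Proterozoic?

3

Eras inside 2500–538.8 Ma: Paleoproterozoic, Mesoproterozoic, Neoproterozoic — 3 in total.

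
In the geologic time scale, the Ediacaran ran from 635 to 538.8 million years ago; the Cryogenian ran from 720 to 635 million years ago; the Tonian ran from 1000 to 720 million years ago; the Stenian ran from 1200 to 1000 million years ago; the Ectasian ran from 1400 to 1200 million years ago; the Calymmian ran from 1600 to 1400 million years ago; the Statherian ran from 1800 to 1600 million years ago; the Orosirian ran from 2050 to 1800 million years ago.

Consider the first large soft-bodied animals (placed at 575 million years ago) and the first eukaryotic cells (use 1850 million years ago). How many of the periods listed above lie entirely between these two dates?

6

1850 Ma sits inside the Orosirian (2050–1800) and 575 Ma inside the Ediacaran (635–538.8); neither of those is wholly between the two dates.
The listed periods lying completely between them are Statherian, Calymmian, Ectasian, Stenian, Tonian, Cryogenian — 6 in all.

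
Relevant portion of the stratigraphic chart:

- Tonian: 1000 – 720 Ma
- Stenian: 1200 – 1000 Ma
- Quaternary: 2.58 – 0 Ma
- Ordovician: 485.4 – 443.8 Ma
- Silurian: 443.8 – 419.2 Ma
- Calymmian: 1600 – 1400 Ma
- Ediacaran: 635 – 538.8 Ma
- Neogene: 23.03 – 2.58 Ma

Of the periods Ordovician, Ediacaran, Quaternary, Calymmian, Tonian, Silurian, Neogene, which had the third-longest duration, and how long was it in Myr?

Start − end for each: Ordovician 485.4 − 443.8 = 41.6; Ediacaran 635 − 538.8 = 96.2; Quaternary 2.58 − 0 = 2.58; Calymmian 1600 − 1400 = 200; Tonian 1000 − 720 = 280; Silurian 443.8 − 419.2 = 24.6; Neogene 23.03 − 2.58 = 20.45.
Ranking these from longest: Tonian > Calymmian > Ediacaran > Ordovician > Silurian > Neogene > Quaternary.
Position 3 in that ranking is Ediacaran, which lasted 96.2 Myr.

Ediacaran, 96.2 million years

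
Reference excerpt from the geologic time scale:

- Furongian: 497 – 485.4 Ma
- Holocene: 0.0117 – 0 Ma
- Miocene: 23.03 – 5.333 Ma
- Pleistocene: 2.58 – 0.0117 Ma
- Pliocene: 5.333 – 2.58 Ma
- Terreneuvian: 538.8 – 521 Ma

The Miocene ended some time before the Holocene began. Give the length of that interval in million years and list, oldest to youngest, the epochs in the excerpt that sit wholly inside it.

End of Miocene = 5.333 Ma; start of Holocene = 0.0117 Ma.
Gap = 5.333 − 0.0117 = 5.3213 Myr.
Epochs wholly inside 5.333–0.0117 Ma: Pliocene (5.333–2.58), Pleistocene (2.58–0.0117).

5.3213 million years; Pliocene, Pleistocene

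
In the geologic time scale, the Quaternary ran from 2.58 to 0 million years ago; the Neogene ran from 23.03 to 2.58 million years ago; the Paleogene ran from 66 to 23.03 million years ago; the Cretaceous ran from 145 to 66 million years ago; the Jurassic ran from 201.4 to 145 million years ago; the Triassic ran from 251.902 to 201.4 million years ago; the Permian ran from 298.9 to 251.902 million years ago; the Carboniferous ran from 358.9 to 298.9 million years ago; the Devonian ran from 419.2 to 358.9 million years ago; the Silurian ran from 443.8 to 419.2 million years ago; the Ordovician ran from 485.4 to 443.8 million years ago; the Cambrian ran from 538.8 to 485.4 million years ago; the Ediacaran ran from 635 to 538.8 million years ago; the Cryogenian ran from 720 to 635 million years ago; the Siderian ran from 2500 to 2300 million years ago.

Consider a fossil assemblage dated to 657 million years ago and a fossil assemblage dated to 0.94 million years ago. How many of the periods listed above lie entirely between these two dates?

657 Ma sits inside the Cryogenian (720–635) and 0.94 Ma inside the Quaternary (2.58–0); neither of those is wholly between the two dates.
The listed periods lying completely between them are Ediacaran, Cambrian, Ordovician, Silurian, Devonian, Carboniferous, Permian, Triassic, Jurassic, Cretaceous, Paleogene, Neogene — 12 in all.

12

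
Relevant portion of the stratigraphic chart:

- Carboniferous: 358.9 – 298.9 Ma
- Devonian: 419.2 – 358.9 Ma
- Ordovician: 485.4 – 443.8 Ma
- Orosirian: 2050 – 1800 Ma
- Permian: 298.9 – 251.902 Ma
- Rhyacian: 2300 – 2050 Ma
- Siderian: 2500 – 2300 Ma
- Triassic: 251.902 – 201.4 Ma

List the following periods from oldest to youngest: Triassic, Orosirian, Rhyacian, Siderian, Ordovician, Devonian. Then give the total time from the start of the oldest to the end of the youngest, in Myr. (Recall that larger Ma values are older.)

Siderian, Rhyacian, Orosirian, Ordovician, Devonian, Triassic; total span 2298.6 Myr

Start ages (Ma): Siderian 2500, Rhyacian 2300, Orosirian 2050, Ordovician 485.4, Devonian 419.2, Triassic 251.902.
Ordered oldest to youngest: Siderian, Rhyacian, Orosirian, Ordovician, Devonian, Triassic.
Span = 2500 − 201.4 = 2298.6 Myr.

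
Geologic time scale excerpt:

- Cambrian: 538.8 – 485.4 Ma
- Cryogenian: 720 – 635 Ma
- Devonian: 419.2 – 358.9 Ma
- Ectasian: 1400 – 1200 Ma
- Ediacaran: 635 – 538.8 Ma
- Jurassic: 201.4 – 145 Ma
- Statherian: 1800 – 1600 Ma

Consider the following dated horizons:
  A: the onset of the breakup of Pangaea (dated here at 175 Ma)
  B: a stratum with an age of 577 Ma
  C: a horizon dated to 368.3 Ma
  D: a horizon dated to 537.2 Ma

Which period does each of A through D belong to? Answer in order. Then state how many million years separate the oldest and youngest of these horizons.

A — Jurassic; B — Ediacaran; C — Devonian; D — Cambrian; span 402 million years

A: 175 Ma lies in 201.4–145 Ma, so Jurassic.
B: 577 Ma lies in 635–538.8 Ma, so Ediacaran.
C: 368.3 Ma lies in 419.2–358.9 Ma, so Devonian.
D: 537.2 Ma lies in 538.8–485.4 Ma, so Cambrian.
Oldest = 577 Ma, youngest = 175 Ma → span 402 Myr.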